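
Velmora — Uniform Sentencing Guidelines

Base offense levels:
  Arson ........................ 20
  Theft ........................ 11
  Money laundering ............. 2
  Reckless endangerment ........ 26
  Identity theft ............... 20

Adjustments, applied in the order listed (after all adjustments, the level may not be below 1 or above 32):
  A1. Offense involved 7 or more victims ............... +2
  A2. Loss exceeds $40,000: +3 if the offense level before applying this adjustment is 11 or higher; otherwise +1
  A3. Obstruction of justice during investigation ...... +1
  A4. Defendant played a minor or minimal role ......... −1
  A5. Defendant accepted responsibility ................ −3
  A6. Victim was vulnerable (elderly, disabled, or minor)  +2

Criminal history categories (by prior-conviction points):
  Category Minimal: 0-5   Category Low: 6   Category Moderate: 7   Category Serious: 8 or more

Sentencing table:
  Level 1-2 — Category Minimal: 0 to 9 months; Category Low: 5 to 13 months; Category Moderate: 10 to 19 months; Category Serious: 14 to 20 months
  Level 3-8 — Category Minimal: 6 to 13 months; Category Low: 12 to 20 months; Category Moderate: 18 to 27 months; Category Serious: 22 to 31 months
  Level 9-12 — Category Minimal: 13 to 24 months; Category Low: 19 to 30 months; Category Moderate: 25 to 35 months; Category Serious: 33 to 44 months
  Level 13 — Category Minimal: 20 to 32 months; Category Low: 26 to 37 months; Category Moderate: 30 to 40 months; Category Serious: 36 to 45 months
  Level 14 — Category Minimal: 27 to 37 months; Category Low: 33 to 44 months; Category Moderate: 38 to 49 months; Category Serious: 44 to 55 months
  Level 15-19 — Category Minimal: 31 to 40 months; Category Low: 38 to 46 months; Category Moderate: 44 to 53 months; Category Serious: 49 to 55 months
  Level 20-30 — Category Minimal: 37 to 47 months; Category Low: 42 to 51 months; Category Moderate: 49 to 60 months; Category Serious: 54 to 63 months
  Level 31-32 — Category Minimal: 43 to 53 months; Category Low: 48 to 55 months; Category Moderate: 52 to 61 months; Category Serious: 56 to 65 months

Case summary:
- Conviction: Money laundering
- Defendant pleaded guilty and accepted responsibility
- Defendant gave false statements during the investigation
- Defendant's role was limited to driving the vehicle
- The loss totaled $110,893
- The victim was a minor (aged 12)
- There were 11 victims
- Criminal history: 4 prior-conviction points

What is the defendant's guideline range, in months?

Base offense level for money laundering: 2.
A1 applies: 2 + 2 = 4.
A2 applies (level before this adjustment is 4 < 11, so +1): 4 + 1 = 5.
A3 applies: 5 + 1 = 6.
A4 applies: 6 − 1 = 5.
A5 applies: 5 − 3 = 2.
A6 applies: 2 + 2 = 4.
Final offense level: 4.
Criminal history: 4 prior points → Category Minimal (0-5).
Level 4 falls in the 3-8 band.
Grid: Level 3-8 × Category Minimal = 6-13 months.

6-13 months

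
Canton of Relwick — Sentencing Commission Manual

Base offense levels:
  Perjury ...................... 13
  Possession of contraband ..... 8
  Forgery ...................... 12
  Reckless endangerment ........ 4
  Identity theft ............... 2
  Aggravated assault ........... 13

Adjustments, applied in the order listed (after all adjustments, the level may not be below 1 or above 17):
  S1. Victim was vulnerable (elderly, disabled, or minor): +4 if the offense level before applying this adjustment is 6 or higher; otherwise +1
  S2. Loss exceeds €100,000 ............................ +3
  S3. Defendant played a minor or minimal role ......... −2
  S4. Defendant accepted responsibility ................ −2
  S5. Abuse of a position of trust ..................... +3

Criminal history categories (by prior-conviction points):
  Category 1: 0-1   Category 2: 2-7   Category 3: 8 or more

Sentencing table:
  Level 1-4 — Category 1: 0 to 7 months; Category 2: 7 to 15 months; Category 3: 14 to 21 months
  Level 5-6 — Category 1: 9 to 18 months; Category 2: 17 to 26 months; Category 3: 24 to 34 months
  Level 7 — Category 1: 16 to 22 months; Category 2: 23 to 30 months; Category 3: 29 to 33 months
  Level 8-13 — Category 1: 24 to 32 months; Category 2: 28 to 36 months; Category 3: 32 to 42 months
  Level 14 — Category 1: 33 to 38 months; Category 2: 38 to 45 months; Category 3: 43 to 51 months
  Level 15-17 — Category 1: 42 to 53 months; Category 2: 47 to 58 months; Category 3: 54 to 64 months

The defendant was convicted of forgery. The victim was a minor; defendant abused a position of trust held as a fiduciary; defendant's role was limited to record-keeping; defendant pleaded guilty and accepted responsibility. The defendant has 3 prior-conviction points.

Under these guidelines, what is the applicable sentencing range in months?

47-58 months

Base offense level for forgery: 12.
S1 applies (level before this adjustment is 12 ≥ 6, so +4): 12 + 4 = 16.
S2 does not apply.
S3 applies: 16 − 2 = 14.
S4 applies: 14 − 2 = 12.
S5 applies: 12 + 3 = 15.
Final offense level: 15.
Criminal history: 3 prior points → Category 2 (2-7).
Level 15 falls in the 15-17 band.
Grid: Level 15-17 × Category 2 = 47-58 months.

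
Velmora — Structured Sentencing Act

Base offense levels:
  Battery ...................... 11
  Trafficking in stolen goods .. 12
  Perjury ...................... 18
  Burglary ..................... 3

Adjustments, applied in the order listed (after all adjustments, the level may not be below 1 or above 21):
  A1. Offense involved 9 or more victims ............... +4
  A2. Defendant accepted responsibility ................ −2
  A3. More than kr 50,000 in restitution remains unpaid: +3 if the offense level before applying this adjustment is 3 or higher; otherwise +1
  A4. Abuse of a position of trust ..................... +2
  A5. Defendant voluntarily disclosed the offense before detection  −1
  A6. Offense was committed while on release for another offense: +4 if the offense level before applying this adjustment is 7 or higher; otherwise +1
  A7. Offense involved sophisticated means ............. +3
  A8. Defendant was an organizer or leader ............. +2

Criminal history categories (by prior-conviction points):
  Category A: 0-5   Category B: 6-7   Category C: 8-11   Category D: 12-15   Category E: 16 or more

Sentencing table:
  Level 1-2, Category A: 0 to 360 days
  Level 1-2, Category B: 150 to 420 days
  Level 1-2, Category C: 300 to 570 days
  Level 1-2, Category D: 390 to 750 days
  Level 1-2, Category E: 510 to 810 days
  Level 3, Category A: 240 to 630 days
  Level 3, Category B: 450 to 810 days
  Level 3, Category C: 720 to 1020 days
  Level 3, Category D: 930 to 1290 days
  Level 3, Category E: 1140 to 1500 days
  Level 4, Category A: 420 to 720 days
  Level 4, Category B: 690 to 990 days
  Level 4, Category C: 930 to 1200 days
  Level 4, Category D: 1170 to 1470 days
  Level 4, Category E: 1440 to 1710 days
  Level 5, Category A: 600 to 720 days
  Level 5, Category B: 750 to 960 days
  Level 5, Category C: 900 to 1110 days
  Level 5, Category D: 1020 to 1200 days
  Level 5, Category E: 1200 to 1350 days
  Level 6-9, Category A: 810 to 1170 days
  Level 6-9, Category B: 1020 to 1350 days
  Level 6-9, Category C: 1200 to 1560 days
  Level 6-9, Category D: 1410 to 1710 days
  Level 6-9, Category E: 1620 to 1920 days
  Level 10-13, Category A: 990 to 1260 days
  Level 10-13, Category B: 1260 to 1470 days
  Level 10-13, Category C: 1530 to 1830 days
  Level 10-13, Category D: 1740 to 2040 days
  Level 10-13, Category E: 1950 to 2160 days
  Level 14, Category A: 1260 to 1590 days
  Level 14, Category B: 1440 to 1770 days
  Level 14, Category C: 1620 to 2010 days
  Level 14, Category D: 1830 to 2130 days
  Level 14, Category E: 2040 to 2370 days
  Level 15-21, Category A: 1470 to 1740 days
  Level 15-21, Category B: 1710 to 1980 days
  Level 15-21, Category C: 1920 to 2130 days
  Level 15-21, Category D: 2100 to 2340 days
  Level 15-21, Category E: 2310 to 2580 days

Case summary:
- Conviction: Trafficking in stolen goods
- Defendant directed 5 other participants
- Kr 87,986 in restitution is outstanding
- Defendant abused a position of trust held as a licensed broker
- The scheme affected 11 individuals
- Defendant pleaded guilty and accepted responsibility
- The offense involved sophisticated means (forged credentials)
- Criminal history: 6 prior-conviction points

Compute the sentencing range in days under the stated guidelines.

Base offense level for trafficking in stolen goods: 12.
A1 applies: 12 + 4 = 16.
A2 applies: 16 − 2 = 14.
A3 applies (level before this adjustment is 14 ≥ 3, so +3): 14 + 3 = 17.
A4 applies: 17 + 2 = 19.
A7 applies: 19 + 3 = 22.
A8 applies: 22 + 2 = 24.
Level 24 exceeds the maximum of 21; capped at 21.
Final offense level: 21.
Criminal history: 6 prior points → Category B (6-7).
Level 21 falls in the 15-21 band.
Grid: Level 15-21 × Category B = 1710-1980 days.

1710-1980 days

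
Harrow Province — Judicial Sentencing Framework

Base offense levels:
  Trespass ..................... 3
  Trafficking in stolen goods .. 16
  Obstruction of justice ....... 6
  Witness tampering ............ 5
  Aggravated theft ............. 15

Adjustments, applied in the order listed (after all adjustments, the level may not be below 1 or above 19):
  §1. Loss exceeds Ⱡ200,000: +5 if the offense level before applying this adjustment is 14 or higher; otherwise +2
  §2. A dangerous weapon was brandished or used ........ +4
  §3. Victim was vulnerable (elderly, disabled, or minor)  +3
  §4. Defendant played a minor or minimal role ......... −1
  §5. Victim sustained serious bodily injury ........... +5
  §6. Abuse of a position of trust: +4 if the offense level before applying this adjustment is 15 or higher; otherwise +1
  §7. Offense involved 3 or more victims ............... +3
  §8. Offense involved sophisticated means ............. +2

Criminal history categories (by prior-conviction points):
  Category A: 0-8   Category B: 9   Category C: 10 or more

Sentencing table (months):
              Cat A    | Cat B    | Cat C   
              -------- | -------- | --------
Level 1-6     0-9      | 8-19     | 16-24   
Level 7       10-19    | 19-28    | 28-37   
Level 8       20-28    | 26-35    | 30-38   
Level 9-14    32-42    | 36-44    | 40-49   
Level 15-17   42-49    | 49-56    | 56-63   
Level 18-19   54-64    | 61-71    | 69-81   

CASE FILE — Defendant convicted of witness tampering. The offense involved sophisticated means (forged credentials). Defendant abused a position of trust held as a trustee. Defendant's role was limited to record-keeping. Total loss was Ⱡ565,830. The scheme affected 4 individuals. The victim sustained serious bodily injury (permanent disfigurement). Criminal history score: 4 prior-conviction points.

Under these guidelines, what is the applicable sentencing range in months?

42-49 months

Base offense level for witness tampering: 5.
§1 applies (level before this adjustment is 5 < 14, so +2): 5 + 2 = 7.
§3 does not apply.
§4 applies: 7 − 1 = 6.
§5 applies: 6 + 5 = 11.
§6 applies (level before this adjustment is 11 < 15, so +1): 11 + 1 = 12.
§7 applies: 12 + 3 = 15.
§8 applies: 15 + 2 = 17.
Final offense level: 17.
Criminal history: 4 prior points → Category A (0-8).
Level 17 falls in the 15-17 band.
Grid: Level 15-17 × Category A = 42-49 months.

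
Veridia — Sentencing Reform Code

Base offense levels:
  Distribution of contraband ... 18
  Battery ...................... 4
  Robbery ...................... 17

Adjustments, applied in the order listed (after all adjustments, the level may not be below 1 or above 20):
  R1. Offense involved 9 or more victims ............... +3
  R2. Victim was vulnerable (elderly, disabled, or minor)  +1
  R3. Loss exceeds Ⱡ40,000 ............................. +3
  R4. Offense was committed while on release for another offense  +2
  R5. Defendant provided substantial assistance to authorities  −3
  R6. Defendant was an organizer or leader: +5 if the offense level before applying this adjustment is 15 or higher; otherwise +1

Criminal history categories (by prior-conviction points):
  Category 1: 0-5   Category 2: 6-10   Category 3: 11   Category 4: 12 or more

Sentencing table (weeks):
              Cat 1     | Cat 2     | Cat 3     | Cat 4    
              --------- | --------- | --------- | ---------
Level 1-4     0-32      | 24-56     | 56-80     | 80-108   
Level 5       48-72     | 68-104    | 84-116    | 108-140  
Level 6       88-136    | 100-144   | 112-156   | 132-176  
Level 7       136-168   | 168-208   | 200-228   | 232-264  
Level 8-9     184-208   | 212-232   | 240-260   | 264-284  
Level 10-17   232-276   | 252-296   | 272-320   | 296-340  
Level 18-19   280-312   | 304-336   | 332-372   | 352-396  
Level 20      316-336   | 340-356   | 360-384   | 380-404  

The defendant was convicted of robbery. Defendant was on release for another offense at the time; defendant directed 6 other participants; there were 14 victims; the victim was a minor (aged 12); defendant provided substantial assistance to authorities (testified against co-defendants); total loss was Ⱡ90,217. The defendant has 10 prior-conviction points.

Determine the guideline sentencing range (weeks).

Base offense level for robbery: 17.
R1 applies: 17 + 3 = 20.
R2 applies: 20 + 1 = 21.
R3 applies: 21 + 3 = 24.
R4 applies: 24 + 2 = 26.
R5 applies: 26 − 3 = 23.
R6 applies (level before this adjustment is 23 ≥ 15, so +5): 23 + 5 = 28.
Level 28 exceeds the maximum of 20; capped at 20.
Final offense level: 20.
Criminal history: 10 prior points → Category 2 (6-10).
Level 20 falls in the 20 band.
Grid: Level 20 × Category 2 = 340-356 weeks.

340-356 weeks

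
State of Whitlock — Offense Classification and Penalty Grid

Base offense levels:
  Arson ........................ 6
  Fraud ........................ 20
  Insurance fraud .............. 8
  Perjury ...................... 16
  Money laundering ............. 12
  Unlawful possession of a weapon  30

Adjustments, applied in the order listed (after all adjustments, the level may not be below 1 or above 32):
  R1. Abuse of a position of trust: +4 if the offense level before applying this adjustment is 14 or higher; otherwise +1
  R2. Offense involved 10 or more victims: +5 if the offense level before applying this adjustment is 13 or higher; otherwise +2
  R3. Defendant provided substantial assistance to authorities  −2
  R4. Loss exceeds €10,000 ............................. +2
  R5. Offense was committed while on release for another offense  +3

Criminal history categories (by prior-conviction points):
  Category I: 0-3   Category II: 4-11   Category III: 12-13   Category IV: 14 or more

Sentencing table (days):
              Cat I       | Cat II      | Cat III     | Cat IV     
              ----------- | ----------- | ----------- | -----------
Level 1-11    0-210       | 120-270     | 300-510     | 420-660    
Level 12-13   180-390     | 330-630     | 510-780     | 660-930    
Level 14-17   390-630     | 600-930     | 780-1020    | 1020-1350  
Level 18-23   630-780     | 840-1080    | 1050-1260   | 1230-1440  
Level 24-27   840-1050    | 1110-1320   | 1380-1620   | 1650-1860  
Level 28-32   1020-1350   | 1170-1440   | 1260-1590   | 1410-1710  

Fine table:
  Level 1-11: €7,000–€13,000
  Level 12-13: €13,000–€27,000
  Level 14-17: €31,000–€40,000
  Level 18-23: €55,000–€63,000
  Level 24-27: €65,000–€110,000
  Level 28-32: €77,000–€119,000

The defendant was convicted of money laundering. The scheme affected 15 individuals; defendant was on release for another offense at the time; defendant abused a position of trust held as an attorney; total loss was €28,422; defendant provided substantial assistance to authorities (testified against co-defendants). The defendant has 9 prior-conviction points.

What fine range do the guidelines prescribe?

€55,000–€63,000

Base offense level for money laundering: 12.
R1 applies (level before this adjustment is 12 < 14, so +1): 12 + 1 = 13.
R2 applies (level before this adjustment is 13 ≥ 13, so +5): 13 + 5 = 18.
R3 applies: 18 − 2 = 16.
R4 applies: 16 + 2 = 18.
R5 applies: 18 + 3 = 21.
Final offense level: 21.
Level 21 falls in the 18-23 band.
Fine table: Level 18-23 → €55,000–€63,000.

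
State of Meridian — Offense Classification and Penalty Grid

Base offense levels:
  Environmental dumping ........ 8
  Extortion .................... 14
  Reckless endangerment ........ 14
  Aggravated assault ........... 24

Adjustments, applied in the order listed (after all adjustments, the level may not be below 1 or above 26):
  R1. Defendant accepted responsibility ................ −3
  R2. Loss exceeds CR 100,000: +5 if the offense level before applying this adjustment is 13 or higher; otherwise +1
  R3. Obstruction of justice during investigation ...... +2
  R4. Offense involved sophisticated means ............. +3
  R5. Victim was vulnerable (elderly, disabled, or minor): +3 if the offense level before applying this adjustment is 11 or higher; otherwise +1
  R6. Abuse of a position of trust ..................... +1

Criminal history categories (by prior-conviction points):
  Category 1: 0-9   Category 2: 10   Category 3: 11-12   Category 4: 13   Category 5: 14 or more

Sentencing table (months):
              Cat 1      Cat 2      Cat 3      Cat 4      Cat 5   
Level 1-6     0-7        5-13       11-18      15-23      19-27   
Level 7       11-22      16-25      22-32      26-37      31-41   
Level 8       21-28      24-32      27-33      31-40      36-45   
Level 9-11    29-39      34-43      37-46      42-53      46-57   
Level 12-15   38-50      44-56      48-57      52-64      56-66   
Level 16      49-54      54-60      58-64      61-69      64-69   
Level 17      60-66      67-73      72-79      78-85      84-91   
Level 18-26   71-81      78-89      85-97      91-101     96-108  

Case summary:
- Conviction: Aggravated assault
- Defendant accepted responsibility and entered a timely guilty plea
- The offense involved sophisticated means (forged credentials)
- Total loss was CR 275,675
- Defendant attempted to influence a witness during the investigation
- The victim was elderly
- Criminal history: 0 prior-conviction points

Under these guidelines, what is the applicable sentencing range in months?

Base offense level for aggravated assault: 24.
R1 applies: 24 − 3 = 21.
R2 applies (level before this adjustment is 21 ≥ 13, so +5): 21 + 5 = 26.
R3 applies: 26 + 2 = 28.
R4 applies: 28 + 3 = 31.
R5 applies (level before this adjustment is 31 ≥ 11, so +3): 31 + 3 = 34.
Level 34 exceeds the maximum of 26; capped at 26.
Final offense level: 26.
Criminal history: 0 prior points → Category 1 (0-9).
Level 26 falls in the 18-26 band.
Grid: Level 18-26 × Category 1 = 71-81 months.

71-81 months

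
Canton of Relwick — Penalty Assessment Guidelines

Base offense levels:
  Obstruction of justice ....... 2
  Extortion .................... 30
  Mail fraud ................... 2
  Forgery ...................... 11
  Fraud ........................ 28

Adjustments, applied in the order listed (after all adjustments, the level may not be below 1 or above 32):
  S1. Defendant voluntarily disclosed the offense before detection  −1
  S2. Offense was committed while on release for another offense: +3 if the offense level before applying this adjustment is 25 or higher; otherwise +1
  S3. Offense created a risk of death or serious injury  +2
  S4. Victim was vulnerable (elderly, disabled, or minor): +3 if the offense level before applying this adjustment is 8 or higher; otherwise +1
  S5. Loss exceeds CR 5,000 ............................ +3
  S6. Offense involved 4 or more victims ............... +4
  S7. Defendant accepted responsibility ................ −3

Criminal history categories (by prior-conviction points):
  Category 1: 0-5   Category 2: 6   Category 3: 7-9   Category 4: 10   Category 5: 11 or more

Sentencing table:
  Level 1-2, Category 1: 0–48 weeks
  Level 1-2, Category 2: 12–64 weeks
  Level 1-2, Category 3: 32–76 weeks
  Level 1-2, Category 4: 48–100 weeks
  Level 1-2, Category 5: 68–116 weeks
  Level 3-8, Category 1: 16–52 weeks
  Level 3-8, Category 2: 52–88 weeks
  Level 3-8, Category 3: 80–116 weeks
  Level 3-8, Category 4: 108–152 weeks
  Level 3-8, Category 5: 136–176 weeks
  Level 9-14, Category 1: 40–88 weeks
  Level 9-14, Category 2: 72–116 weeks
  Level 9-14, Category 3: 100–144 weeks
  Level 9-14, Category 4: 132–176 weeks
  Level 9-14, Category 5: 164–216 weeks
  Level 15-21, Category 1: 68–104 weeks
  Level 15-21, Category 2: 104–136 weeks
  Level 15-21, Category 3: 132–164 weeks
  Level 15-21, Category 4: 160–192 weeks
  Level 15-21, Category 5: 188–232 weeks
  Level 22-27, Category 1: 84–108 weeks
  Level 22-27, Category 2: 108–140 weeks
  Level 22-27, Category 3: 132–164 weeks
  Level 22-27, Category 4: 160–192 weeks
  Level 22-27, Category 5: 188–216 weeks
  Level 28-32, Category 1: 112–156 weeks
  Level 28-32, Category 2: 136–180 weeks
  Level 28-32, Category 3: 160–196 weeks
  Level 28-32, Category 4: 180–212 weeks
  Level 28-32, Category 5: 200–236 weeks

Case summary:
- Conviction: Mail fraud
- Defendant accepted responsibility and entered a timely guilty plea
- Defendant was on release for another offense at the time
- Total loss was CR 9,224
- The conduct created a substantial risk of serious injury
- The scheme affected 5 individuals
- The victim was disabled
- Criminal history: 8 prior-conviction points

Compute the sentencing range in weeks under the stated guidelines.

Base offense level for mail fraud: 2.
S2 applies (level before this adjustment is 2 < 25, so +1): 2 + 1 = 3.
S3 applies: 3 + 2 = 5.
S4 applies (level before this adjustment is 5 < 8, so +1): 5 + 1 = 6.
S5 applies: 6 + 3 = 9.
S6 applies: 9 + 4 = 13.
S7 applies: 13 − 3 = 10.
Final offense level: 10.
Criminal history: 8 prior points → Category 3 (7-9).
Level 10 falls in the 9-14 band.
Grid: Level 9-14 × Category 3 = 100-144 weeks.

100-144 weeks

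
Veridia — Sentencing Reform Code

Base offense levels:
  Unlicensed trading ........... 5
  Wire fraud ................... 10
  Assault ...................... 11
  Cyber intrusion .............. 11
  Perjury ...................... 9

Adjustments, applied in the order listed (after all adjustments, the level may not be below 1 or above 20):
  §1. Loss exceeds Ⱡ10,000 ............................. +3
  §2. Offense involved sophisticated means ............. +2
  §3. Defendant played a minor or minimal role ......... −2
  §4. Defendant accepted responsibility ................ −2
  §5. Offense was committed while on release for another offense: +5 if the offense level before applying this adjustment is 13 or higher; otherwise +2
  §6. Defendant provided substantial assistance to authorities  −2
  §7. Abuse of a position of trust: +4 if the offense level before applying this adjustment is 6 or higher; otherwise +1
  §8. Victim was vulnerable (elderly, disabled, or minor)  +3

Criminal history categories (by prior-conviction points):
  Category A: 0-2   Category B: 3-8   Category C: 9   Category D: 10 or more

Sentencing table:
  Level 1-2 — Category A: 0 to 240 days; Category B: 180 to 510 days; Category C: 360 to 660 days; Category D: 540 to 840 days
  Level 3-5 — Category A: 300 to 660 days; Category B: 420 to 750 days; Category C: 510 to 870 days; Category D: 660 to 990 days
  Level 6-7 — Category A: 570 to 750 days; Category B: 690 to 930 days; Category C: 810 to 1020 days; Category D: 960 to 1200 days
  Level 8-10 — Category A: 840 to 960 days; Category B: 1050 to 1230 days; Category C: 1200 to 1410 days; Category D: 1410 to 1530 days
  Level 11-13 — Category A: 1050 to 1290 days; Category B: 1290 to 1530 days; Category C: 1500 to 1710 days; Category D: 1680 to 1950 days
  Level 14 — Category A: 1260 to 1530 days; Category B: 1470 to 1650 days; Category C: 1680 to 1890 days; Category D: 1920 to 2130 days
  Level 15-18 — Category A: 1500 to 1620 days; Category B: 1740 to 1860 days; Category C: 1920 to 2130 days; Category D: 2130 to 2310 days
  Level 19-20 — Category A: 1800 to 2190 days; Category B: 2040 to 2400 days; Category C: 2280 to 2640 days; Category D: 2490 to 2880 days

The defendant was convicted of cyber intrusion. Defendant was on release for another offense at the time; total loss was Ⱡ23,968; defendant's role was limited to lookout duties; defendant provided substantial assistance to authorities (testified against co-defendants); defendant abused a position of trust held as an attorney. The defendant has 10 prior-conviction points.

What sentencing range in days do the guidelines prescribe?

2130-2310 days

Base offense level for cyber intrusion: 11.
§1 applies: 11 + 3 = 14.
§2 does not apply.
§3 applies: 14 − 2 = 12.
§4 does not apply.
§5 applies (level before this adjustment is 12 < 13, so +2): 12 + 2 = 14.
§6 applies: 14 − 2 = 12.
§7 applies (level before this adjustment is 12 ≥ 6, so +4): 12 + 4 = 16.
§8 does not apply.
Final offense level: 16.
Criminal history: 10 prior points → Category D (10+).
Level 16 falls in the 15-18 band.
Grid: Level 15-18 × Category D = 2130-2310 days.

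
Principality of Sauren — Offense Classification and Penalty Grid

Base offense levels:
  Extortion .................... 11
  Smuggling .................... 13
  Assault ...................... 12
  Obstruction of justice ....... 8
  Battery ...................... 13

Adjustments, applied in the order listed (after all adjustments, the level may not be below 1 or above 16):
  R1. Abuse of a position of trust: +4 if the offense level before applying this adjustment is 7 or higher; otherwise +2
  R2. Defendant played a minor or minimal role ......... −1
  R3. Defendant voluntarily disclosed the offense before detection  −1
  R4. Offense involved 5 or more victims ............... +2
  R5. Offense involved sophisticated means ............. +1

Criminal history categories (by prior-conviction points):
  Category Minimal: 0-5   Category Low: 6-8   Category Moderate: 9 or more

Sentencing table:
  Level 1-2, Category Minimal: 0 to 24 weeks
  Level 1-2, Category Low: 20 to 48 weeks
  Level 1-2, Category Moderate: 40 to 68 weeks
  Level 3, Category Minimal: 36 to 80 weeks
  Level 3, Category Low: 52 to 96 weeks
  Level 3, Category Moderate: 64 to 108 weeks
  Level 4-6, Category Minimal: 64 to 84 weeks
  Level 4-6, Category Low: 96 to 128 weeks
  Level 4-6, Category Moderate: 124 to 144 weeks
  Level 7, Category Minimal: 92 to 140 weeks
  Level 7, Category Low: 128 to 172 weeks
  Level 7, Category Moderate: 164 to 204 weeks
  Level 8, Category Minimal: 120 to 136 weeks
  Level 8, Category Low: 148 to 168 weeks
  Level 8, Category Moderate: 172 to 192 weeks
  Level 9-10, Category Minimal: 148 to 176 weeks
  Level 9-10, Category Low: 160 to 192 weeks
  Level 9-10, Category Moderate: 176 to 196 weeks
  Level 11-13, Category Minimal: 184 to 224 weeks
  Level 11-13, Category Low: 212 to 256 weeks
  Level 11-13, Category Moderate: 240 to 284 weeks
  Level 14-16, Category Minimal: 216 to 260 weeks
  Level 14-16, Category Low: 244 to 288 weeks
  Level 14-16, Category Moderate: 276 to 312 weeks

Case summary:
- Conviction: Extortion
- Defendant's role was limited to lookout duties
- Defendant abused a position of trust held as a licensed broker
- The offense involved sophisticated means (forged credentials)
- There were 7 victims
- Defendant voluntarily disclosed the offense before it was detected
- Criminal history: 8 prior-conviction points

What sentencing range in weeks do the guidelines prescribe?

244-288 weeks

Base offense level for extortion: 11.
R1 applies (level before this adjustment is 11 ≥ 7, so +4): 11 + 4 = 15.
R2 applies: 15 − 1 = 14.
R3 applies: 14 − 1 = 13.
R4 applies: 13 + 2 = 15.
R5 applies: 15 + 1 = 16.
Final offense level: 16.
Criminal history: 8 prior points → Category Low (6-8).
Level 16 falls in the 14-16 band.
Grid: Level 14-16 × Category Low = 244-288 weeks.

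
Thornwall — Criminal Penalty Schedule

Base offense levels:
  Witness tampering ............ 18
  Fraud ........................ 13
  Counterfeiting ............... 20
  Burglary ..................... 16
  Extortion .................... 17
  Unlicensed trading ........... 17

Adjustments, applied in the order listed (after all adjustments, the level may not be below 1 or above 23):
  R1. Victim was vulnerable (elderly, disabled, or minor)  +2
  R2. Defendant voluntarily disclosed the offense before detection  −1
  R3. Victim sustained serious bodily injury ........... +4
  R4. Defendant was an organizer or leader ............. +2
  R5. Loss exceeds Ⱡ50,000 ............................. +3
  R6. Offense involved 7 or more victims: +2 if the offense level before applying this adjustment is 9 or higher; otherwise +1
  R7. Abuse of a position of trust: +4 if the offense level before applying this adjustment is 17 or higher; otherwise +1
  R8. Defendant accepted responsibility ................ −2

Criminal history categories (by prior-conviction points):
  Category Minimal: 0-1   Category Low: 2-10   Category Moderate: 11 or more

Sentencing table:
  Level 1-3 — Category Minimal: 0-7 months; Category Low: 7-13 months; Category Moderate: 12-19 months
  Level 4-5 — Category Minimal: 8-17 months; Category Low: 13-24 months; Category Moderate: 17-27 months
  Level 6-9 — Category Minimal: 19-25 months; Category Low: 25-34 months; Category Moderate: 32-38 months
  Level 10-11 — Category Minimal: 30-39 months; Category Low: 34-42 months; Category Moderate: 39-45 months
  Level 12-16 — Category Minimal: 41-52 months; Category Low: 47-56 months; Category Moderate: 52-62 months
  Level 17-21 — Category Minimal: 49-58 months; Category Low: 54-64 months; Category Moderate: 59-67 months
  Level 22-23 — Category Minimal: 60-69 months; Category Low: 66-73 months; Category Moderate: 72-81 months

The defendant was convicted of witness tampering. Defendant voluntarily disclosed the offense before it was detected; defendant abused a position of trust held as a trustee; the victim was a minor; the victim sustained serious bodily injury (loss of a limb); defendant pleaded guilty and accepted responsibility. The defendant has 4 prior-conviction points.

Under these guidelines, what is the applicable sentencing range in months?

Base offense level for witness tampering: 18.
R1 applies: 18 + 2 = 20.
R2 applies: 20 − 1 = 19.
R3 applies: 19 + 4 = 23.
R4 does not apply.
R6 does not apply.
R7 applies (level before this adjustment is 23 ≥ 17, so +4): 23 + 4 = 27.
R8 applies: 27 − 2 = 25.
Level 25 exceeds the maximum of 23; capped at 23.
Final offense level: 23.
Criminal history: 4 prior points → Category Low (2-10).
Level 23 falls in the 22-23 band.
Grid: Level 22-23 × Category Low = 66-73 months.

66-73 months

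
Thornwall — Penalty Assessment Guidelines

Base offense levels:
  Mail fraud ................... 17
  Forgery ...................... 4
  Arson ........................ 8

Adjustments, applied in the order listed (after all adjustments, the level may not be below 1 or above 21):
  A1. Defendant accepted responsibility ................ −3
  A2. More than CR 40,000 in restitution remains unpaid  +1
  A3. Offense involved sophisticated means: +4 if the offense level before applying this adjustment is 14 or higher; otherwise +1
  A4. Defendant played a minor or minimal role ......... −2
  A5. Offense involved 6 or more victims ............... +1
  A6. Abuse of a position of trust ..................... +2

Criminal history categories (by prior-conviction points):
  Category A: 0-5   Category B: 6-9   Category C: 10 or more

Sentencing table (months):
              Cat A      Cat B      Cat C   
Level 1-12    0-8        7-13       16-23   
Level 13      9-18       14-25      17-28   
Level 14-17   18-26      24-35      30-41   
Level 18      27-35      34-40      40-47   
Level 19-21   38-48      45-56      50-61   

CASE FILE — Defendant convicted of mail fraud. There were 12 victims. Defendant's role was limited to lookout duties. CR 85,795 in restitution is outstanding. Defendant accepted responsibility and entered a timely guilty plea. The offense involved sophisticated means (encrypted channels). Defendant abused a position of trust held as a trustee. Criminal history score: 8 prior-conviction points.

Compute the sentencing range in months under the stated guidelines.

45-56 months

Base offense level for mail fraud: 17.
A1 applies: 17 − 3 = 14.
A2 applies: 14 + 1 = 15.
A3 applies (level before this adjustment is 15 ≥ 14, so +4): 15 + 4 = 19.
A4 applies: 19 − 2 = 17.
A5 applies: 17 + 1 = 18.
A6 applies: 18 + 2 = 20.
Final offense level: 20.
Criminal history: 8 prior points → Category B (6-9).
Level 20 falls in the 19-21 band.
Grid: Level 19-21 × Category B = 45-56 months.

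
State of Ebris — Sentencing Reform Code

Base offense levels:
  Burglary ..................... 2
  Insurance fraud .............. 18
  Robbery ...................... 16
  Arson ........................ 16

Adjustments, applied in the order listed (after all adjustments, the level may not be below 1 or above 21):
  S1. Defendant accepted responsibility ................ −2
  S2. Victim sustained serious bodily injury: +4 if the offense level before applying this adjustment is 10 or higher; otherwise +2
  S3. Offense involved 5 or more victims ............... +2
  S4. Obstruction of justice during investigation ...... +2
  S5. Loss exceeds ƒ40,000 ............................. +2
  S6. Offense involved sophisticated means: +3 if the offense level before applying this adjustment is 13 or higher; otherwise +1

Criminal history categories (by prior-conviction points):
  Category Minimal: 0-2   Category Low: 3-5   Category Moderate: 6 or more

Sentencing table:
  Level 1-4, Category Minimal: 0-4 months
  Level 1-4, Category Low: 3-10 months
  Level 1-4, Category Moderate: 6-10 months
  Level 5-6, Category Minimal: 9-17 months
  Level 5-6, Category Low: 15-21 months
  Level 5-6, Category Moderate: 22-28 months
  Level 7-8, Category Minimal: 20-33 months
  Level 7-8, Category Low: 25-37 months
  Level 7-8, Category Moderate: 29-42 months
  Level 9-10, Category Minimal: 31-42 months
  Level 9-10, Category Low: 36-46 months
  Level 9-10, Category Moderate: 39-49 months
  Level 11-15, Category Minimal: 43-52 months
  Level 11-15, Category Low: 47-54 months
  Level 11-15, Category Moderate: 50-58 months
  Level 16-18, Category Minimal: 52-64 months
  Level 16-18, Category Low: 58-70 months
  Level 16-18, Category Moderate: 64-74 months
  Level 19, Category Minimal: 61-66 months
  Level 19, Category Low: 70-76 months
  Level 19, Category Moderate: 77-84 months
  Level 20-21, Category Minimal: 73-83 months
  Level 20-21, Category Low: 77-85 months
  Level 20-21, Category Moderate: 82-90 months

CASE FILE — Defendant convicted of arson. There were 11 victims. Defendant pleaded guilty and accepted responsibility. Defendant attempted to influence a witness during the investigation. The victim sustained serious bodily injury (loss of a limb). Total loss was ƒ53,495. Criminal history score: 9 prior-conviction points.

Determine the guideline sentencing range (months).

Base offense level for arson: 16.
S1 applies: 16 − 2 = 14.
S2 applies (level before this adjustment is 14 ≥ 10, so +4): 14 + 4 = 18.
S3 applies: 18 + 2 = 20.
S4 applies: 20 + 2 = 22.
S5 applies: 22 + 2 = 24.
Level 24 exceeds the maximum of 21; capped at 21.
Final offense level: 21.
Criminal history: 9 prior points → Category Moderate (6+).
Level 21 falls in the 20-21 band.
Grid: Level 20-21 × Category Moderate = 82-90 months.

82-90 months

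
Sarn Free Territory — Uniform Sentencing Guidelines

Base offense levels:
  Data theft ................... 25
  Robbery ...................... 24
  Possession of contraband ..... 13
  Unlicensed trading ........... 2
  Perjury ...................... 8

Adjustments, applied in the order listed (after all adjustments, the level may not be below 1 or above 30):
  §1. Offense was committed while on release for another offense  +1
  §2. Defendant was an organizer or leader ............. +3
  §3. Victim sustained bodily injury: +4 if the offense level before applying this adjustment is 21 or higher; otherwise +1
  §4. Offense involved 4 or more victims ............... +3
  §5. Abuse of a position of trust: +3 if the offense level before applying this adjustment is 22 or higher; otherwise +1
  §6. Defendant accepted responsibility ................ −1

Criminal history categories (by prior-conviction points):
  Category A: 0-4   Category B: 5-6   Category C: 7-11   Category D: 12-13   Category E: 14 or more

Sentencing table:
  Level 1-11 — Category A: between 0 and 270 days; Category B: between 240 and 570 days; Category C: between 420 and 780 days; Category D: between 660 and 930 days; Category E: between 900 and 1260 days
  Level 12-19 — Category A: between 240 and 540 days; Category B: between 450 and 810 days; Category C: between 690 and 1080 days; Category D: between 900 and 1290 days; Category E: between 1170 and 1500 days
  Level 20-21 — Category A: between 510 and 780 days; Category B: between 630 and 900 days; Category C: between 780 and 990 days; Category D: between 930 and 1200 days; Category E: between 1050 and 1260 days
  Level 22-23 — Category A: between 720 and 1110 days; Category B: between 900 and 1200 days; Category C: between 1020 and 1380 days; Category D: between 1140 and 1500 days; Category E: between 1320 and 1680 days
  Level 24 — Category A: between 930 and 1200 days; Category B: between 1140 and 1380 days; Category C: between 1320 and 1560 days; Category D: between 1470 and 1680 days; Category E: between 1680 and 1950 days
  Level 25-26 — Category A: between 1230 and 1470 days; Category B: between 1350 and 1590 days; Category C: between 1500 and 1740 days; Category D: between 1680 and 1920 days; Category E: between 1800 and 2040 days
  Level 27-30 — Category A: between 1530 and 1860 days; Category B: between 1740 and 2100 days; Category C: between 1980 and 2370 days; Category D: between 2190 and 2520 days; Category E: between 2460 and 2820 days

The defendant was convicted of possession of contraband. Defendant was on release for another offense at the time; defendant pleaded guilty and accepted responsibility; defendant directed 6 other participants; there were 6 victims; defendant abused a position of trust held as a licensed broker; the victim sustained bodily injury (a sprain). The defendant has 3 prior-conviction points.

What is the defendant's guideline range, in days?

Base offense level for possession of contraband: 13.
§1 applies: 13 + 1 = 14.
§2 applies: 14 + 3 = 17.
§3 applies (level before this adjustment is 17 < 21, so +1): 17 + 1 = 18.
§4 applies: 18 + 3 = 21.
§5 applies (level before this adjustment is 21 < 22, so +1): 21 + 1 = 22.
§6 applies: 22 − 1 = 21.
Final offense level: 21.
Criminal history: 3 prior points → Category A (0-4).
Level 21 falls in the 20-21 band.
Grid: Level 20-21 × Category A = 510-780 days.

510-780 days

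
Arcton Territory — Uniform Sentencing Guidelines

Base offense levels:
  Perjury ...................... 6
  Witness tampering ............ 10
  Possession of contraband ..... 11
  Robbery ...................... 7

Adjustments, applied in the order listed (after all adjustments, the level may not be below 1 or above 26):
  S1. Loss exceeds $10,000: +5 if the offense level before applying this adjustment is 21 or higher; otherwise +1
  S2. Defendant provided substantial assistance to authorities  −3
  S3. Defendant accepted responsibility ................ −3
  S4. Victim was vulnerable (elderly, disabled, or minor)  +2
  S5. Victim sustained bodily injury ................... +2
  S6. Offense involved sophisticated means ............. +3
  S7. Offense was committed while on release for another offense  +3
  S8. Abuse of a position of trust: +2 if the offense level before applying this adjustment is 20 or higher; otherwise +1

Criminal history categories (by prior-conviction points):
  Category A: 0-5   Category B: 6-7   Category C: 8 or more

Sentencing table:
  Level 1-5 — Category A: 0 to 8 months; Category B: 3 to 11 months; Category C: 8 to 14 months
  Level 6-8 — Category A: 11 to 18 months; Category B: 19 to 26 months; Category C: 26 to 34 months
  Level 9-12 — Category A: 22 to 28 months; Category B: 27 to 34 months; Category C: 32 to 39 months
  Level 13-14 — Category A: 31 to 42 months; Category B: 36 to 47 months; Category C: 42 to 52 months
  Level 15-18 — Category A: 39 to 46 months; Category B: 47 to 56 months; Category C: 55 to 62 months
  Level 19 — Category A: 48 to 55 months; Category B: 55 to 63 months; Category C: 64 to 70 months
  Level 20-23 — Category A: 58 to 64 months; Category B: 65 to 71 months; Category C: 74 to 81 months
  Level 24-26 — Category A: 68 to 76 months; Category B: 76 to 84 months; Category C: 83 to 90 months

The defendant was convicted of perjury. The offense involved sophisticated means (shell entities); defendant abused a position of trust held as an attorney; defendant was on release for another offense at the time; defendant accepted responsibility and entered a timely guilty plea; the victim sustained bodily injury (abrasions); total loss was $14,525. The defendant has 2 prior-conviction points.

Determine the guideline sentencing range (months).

31-42 months

Base offense level for perjury: 6.
S1 applies (level before this adjustment is 6 < 21, so +1): 6 + 1 = 7.
S3 applies: 7 − 3 = 4.
S5 applies: 4 + 2 = 6.
S6 applies: 6 + 3 = 9.
S7 applies: 9 + 3 = 12.
S8 applies (level before this adjustment is 12 < 20, so +1): 12 + 1 = 13.
Final offense level: 13.
Criminal history: 2 prior points → Category A (0-5).
Level 13 falls in the 13-14 band.
Grid: Level 13-14 × Category A = 31-42 months.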